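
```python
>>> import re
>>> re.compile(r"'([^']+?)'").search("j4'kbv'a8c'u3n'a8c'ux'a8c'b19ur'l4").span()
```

(2, 7)

The match spans [2:7] → "'kbv'".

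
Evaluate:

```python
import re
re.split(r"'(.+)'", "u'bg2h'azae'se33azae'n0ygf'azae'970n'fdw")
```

['u', "bg2h'azae'se33azae'n0ygf'azae'970n", 'fdw']

The group in the pattern means `split` returns the separators' captures alongside the pieces.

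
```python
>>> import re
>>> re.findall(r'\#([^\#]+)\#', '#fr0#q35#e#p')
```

['fr0', 'e']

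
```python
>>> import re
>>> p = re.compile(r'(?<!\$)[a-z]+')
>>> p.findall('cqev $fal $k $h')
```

['cqev', 'al']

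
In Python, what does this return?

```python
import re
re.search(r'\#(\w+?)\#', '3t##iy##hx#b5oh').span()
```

Unlike `match`, `search` isn't anchored — it looks for the pattern anywhere in the string.
The match spans [3:7] → '#iy#'.
Captured: group 1 = 'iy'.

(3, 7)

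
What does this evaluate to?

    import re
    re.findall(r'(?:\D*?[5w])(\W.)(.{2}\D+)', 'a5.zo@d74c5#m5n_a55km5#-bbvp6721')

[('.z', 'o@d'), ('#m', '5n_a'), ('#-', 'bbvp')]

Pattern: zero or more of a non-digit (lazy), then one of [5w] (non-capturing group); then a non-word character, then any character (captured); then exactly 2 of any character, then one or more of a non-digit (captured).
Walking the string: at [0:7] match 'a5.zo@d', groups = ('.z', 'o@d'); at [9:17] match 'c5#m5n_a', groups = ('#m', '5n_a'); at [19:28] match 'km5#-bbvp', groups = ('#-', 'bbvp').
`findall` packs the 2 group values into a tuple for every match.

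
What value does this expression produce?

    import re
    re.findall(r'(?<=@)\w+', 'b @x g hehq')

['x']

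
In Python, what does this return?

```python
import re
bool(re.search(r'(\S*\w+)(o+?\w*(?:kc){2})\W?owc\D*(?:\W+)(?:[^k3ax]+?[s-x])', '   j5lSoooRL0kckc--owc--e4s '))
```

False

Here no position works, so the call returns None, and `bool(None)` is False.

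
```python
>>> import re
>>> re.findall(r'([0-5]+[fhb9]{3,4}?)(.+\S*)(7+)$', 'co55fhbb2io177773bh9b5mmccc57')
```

Lazy quantifiers expand one character at a time until the remainder of the pattern can match.
With 3 capturing groups, `findall` returns a 3-tuple per match.

[('55fhb', 'b2io177773bh9b5mmccc5', '7')]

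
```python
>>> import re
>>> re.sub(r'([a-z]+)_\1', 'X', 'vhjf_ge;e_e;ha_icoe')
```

'vhjf_ge;X;ha_icoe'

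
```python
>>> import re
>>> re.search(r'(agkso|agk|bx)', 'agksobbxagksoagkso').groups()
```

Alternation isn't longest-match — the leftmost alternative that fits at this position is chosen.
`re.search` scans for the first position where the pattern succeeds.
The match spans [0:5] → 'agkso'.
Captured: group 1 = 'agkso'.

('agkso',)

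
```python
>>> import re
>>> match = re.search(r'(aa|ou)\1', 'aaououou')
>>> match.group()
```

'ouou'

`\1` has to match the exact text group 1 already captured.
The match spans [2:6] → 'ouou'.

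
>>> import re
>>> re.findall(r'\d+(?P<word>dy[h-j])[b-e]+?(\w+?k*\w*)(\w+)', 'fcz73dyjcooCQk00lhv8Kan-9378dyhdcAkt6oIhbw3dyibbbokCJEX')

[('dyj', 'ooCQk00lhv8Ka', 'n'), ('dyh', 'cAkt6oIhbw3dyibbbokCJE', 'X')]

Pattern: one or more of a digit; then the literal 'dy', then a character in [h-j] (captured as 'word'); then one or more of a character in [b-e] (lazy); then one or more of a word character (lazy), then zero or more of the literal 'k', then zero or more of a word character (captured); then one or more of a word character (captured).
Walking the string: at [3:23] match '73dyjcooCQk00lhv8Kan', groups = ('dyj', 'ooCQk00lhv8Ka', 'n'); at [24:55] match '9378dyhdcAkt6oIhbw3dyibbbokCJEX', groups = ('dyh', 'cAkt6oIhbw3dyibbbokCJE', 'X').
`findall` packs the 3 group values into a tuple for every match.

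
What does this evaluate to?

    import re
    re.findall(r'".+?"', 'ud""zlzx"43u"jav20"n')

Lazy quantifiers expand one character at a time until the remainder of the pattern can match.
Scanning left to right: at [2:9] → '""zlzx"'; at [12:19] → '"jav20"'.
With no groups in the pattern, `findall` gives back each whole match — 2 here.

['""zlzx"', '"jav20"']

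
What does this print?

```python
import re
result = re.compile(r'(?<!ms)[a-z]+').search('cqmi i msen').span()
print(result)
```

(0, 4)

The negative lookahead/lookbehind blocks any match where the forbidden context is present.
`search` walks the string left to right and returns the first match it finds.
The match spans [0:4] → 'cqmi'.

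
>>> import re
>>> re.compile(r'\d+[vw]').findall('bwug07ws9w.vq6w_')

['07w', '9w', '6w']

The pattern matches one or more of a digit; then one of [vw].
Matches: at [4:7] → '07w'; at [8:10] → '9w'; at [13:15] → '6w'.
With no groups in the pattern, `findall` gives back each whole match — 3 here.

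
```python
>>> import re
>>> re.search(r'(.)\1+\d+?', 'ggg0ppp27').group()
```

After group 1 captures some text, `\1` only succeeds where that same text appears again.
`re.search` tries every starting position until one works.
The match spans [0:4] → 'ggg0'.
Captured: group 1 = 'g'.

'ggg0'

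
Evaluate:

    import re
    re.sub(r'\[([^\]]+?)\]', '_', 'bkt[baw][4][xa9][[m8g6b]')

'bkt____'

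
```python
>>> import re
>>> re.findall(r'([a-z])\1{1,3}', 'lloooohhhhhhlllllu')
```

['l', 'o', 'h', 'h', 'l']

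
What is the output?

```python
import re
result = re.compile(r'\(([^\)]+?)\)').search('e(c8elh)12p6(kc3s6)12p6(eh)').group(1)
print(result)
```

`re.search` tries every starting position until one works.
The match spans [1:8] → '(c8elh)'.
Captured: group 1 = 'c8elh'.

c8elh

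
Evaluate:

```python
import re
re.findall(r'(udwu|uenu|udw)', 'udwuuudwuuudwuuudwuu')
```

Branches in `(...|...)` are attempted left-to-right; the first branch that allows the whole pattern to succeed is taken.
Walking the string: at [0:4] match 'udwu', group 1 = 'udwu'; at [5:9] match 'udwu', group 1 = 'udwu'; at [10:14] match 'udwu', group 1 = 'udwu'; at [15:19] match 'udwu', group 1 = 'udwu'.
One capturing group, so `findall` returns just the captured substring from each match — 4 in all.

['udwu', 'udwu', 'udwu', 'udwu']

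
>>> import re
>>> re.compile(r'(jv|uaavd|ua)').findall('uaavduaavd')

The regex engine tests alternatives in the order written; an earlier branch that matches wins even if a later one would match more.
Walking the string: at [0:5] match 'uaavd', group 1 = 'uaavd'; at [5:10] match 'uaavd', group 1 = 'uaavd'.
One capturing group, so `findall` returns just the captured substring from each match — 2 in all.

['uaavd', 'uaavd']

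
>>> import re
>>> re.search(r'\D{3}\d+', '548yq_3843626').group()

'yq_3843626'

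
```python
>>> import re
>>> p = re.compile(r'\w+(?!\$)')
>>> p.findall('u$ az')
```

['az']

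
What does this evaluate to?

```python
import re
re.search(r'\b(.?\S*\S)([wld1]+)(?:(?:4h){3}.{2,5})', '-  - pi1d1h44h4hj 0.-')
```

None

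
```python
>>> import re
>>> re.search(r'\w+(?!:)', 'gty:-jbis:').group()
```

'gt'

Because the assertion is negative and zero-width, positions next to the forbidden text are skipped.
The match spans [0:2] → 'gt'.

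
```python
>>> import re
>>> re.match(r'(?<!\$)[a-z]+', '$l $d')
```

None

The negative lookahead/lookbehind blocks any match where the forbidden context is present.
`match` is anchored at position 0; if the pattern doesn't fit there, it returns None.
Here the string doesn't start with a match, so the call returns None.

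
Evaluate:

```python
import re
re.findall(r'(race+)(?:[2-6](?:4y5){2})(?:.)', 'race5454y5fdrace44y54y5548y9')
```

['race']

This matches the literal 'rac', then one or more of the literal 'e' (captured); then a character in [2-6], then the literal '4y5' repeated 2 times (non-capturing group); then any character (non-capturing group).
Scanning left to right: at [12:24] match 'race44y54y55', group 1 = 'race'.
One capturing group, so `findall` returns just the captured substring from the one match — 1 in all.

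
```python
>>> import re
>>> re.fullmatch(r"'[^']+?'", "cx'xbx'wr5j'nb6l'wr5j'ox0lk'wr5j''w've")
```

None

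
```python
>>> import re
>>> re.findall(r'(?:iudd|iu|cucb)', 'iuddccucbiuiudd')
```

['iudd', 'cucb', 'iu', 'iudd']

The regex engine tests alternatives in the order written; an earlier branch that matches wins even if a later one would match more.
Walking the string: at [0:4] → 'iudd'; at [5:9] → 'cucb'; at [9:11] → 'iu'; at [11:15] → 'iudd'.
No capturing groups, so `findall` returns the 4 full match strings.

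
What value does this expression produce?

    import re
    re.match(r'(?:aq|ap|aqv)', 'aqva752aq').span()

(0, 2)

`re.match` only tries the pattern at the start of the string.
The match spans [0:2] → 'aq'.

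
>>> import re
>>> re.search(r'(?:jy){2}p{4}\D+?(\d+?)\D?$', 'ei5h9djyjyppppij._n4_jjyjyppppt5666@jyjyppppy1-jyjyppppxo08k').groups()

('08',)

The match spans [47:60] → 'jyjyppppxo08k'.
Captured: group 1 = '08'.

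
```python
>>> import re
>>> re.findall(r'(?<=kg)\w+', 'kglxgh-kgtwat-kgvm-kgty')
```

['lxgh', 'twat', 'vm', 'ty']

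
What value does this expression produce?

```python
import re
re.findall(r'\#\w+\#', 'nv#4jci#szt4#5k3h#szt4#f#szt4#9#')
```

Matches: at [2:8] → '#4jci#'; at [12:18] → '#5k3h#'; at [22:25] → '#f#'; at [29:32] → '#9#'.
`findall` yields the raw match text (4 of them) because the pattern has no groups.

['#4jci#', '#5k3h#', '#f#', '#9#']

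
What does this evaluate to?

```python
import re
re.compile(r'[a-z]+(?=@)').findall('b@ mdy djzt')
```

['b']

Lookahead/lookbehind check context without consuming it, so the matched span excludes the asserted characters.
Matches: at [0:1] → 'b'.
No capturing groups, so `findall` returns the 1 full match string.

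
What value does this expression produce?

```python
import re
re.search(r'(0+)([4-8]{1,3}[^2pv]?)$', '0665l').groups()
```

('0', '665l')

The match spans [0:5] → '0665l'.
Captured: group 1 = '0', group 2 = '665l'.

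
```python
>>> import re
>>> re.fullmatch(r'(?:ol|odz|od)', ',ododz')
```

For `fullmatch`, every character of the input must be accounted for by the pattern.
Here there's no way to consume every character, so the call returns None.

None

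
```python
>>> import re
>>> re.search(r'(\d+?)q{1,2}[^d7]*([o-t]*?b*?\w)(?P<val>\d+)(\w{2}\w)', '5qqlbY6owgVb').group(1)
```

'5'

The pattern matches one or more of a digit (lazy) (captured); then 1 to 2 of the literal 'q', then zero or more of any character except [d7]; then zero or more of a character in [o-t] (lazy), then zero or more of the literal 'b' (lazy), then a word character (captured); then one or more of a digit (captured as 'val'); then exactly 2 of a word character, then a word character (captured).
`re.search` tries every starting position until one works.
The match spans [0:10] → '5qqlbY6owg'.
Captured: group 1 = '5', group 2 = 'Y', group 3 = '6', group 4 = 'owg'.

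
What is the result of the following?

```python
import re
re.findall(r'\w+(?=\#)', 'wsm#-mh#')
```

['wsm', 'mh']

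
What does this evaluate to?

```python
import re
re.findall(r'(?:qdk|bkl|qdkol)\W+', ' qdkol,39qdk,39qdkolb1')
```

['qdkol,', 'qdk,']

Matches: at [1:7] → 'qdkol,'; at [9:13] → 'qdk,'.
With no groups in the pattern, `findall` gives back each whole match — 2 here.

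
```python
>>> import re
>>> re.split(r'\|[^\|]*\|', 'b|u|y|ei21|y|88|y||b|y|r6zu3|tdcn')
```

['b', 'y', 'y', 'y', 'b', 'r6zu3|tdcn']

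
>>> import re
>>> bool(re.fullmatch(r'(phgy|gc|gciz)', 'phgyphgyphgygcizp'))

For `fullmatch`, every character of the input must be accounted for by the pattern.
Here the pattern can't cover the whole string, so the call returns None, and `bool(None)` is False.

False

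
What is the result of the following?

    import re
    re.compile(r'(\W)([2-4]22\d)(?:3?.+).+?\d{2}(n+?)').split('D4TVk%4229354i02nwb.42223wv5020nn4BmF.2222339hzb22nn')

['D4TVk', '%', '4229', 'n', 'n']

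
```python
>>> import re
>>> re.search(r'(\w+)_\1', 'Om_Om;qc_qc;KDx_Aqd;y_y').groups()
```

('Om',)

The backreference `\1` re-matches whatever the first group consumed, character for character.
`re.search` tries every starting position until one works.
The match spans [0:5] → 'Om_Om'.
Captured: group 1 = 'Om'.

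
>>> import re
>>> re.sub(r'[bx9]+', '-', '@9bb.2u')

'@-.2u'

The pattern matches one or more of one of [bx9].
Matches: at [1:4] → '9bb'.
Each match is replaced by '-'.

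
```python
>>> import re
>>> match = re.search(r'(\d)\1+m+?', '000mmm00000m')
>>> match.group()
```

`\1` has to match the exact text group 1 already captured.
The match spans [0:4] → '000m'.

'000m'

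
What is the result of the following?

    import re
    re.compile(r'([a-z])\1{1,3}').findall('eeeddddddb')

`\1` has to match the exact text group 1 already captured.
With a single group, `findall` returns only what that group captured — 3 items.

['e', 'd', 'd']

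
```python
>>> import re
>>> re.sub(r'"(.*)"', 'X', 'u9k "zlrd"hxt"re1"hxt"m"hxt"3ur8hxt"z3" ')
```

'u9k X '

`sub` substitutes 'X' at each match site.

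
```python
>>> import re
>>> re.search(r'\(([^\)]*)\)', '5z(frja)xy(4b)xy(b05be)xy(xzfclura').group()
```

`search` walks the string left to right and returns the first match it finds.
The match spans [2:8] → '(frja)'.
Captured: group 1 = 'frja'.

'(frja)'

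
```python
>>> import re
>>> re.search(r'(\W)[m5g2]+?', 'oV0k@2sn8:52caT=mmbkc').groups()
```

('@',)

This matches a non-word character (captured); then one or more of one of [m5g2] (lazy).
`re.search` tries every starting position until one works.
The match spans [4:6] → '@2'.
Captured: group 1 = '@'.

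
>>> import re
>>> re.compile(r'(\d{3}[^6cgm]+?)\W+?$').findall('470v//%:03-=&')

['470v//%:03']

A non-greedy quantifier consumes as few characters as it can — just enough that the remainder of the pattern still matches from where it stops; whatever follows it matches normally.
Because there's exactly one group, `findall` drops the full match and keeps group 1 from the one hit.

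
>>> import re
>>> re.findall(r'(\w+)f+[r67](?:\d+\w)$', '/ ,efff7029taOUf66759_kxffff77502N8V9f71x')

The pattern matches one or more of a word character (captured); then one or more of the literal 'f', then one of [r67]; then one or more of a digit, then a word character (non-capturing group); then anchored at the end.
One capturing group, so `findall` returns just the captured substring from the one match — 1 in all.

['efff7029taOUf66759_kxffff77502N8V9']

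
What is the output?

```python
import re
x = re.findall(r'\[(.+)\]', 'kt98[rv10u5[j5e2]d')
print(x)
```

With a single group, `findall` returns only what that group captured — 1 item.

['rv10u5[j5e2']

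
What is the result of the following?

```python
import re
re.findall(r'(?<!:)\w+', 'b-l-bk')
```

The negative lookahead/lookbehind blocks any match where the forbidden context is present.
Walking the string: at [0:1] → 'b'; at [2:3] → 'l'; at [4:6] → 'bk'.
`findall` yields the raw match text (3 of them) because the pattern has no groups.

['b', 'l', 'bk']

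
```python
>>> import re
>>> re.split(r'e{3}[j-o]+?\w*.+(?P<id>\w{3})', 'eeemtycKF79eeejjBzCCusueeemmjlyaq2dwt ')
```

With a capturing group present, the delimiter's captured portion is kept in the result list.

['', 'dwt', ' ']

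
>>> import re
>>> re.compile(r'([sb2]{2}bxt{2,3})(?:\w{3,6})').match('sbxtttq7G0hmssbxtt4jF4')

None

The pattern matches exactly 2 of one of [sb2], then the literal 'bx', then 2 to 3 of a literal 't' (captured); then 3 to 6 of a word character (non-capturing group).
With `match`, the pattern is implicitly anchored at the beginning.
Here the pattern fails at index 0, so the call returns None.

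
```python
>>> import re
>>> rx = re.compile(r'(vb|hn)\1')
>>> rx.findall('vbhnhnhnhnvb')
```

After group 1 captures some text, `\1` only succeeds where that same text appears again.
Scanning left to right: at [2:6] match 'hnhn', group 1 = 'hn'; at [6:10] match 'hnhn', group 1 = 'hn'.
Because there's exactly one group, `findall` drops the full match and keeps group 1 from each hit.

['hn', 'hn']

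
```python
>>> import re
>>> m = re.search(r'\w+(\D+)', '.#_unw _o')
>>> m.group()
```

'_unw _o'

The match spans [2:9] → '_unw _o'.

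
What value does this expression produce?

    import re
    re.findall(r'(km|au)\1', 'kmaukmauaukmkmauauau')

['au', 'km', 'au']

A backreference is literal: `\1` must see the identical characters the first group matched.
Walking the string: at [6:10] match 'auau', group 1 = 'au'; at [10:14] match 'kmkm', group 1 = 'km'; at [14:18] match 'auau', group 1 = 'au'.
With a single group, `findall` returns only what that group captured — 3 items.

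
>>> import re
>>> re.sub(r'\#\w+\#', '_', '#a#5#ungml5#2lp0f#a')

'_5_2lp0f#a'

Matches: at [0:3] → '#a#'; at [4:12] → '#ungml5#'.
Every occurrence is swapped for '_'.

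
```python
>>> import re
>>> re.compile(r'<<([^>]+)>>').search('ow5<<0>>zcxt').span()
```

(3, 8)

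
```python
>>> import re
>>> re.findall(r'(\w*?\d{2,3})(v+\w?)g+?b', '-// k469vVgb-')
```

[('k469', 'vV')]

This matches zero or more of a word character (lazy), then 2 to 3 of a digit (captured); then one or more of the literal 'v', then optionally a word character (captured); then one or more of a literal 'g' (lazy), then the literal 'b'.
With 2 capturing groups, `findall` returns a 2-tuple per match.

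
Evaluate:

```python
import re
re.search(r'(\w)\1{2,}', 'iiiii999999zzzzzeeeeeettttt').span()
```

`\1` has to match the exact text group 1 already captured.
Unlike `match`, `search` isn't anchored — it looks for the pattern anywhere in the string.
The match spans [0:5] → 'iiiii'.
Captured: group 1 = 'i'.

(0, 5)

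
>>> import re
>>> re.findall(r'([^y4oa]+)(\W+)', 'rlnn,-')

`findall` packs the 2 group values into a tuple for every match.

[('rlnn,', '-')]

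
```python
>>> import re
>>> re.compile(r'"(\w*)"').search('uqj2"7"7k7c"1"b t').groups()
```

`re.search` tries every starting position until one works.
The match spans [4:7] → '"7"'.
Captured: group 1 = '7'.

('7',)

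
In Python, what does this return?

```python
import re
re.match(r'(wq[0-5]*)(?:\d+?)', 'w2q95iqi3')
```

None

This matches the literal 'wq', then zero or more of a character in [0-5] (captured); then one or more of a digit (lazy) (non-capturing group).
`re.match` won't scan ahead — the pattern has to work from the very first character.
Here position 0 doesn't satisfy it, so the call returns None.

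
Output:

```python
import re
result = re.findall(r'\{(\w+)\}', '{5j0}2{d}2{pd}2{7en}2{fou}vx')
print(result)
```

Walking the string: at [0:5] match '{5j0}', group 1 = '5j0'; at [6:9] match '{d}', group 1 = 'd'; at [10:14] match '{pd}', group 1 = 'pd'; at [15:20] match '{7en}', group 1 = '7en'; at [21:26] match '{fou}', group 1 = 'fou'.
Because there's exactly one group, `findall` drops the full match and keeps group 1 from each hit.

['5j0', 'd', 'pd', '7en', 'fou']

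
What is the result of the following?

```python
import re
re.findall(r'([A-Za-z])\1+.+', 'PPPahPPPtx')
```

['P']

`\1` has to match the exact text group 1 already captured.
Because there's exactly one group, `findall` drops the full match and keeps group 1 from the one hit.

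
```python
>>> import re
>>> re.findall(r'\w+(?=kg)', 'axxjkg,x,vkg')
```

Because the assertion is zero-width, the text it checks is not consumed and won't appear in the result.
Scanning left to right: at [0:4] → 'axxj'; at [9:10] → 'v'.
`findall` yields the raw match text (2 of them) because the pattern has no groups.

['axxj', 'v']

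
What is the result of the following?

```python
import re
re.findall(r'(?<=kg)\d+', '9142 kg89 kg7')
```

Lookahead/lookbehind check context without consuming it, so the matched span excludes the asserted characters.
Matches: at [7:9] → '89'; at [12:13] → '7'.
With no groups in the pattern, `findall` gives back each whole match — 2 here.

['89', '7']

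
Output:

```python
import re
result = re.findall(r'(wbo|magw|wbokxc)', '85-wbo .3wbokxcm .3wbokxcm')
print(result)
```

Branches in `(...|...)` are attempted left-to-right; the first branch that allows the whole pattern to succeed is taken.
With a single group, `findall` returns only what that group captured — 3 items.

['wbo', 'wbo', 'wbo']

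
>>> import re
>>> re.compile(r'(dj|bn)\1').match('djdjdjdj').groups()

('dj',)

`\1` has to match the exact text group 1 already captured.
`re.match` only tries the pattern at the start of the string.
The match spans [0:4] → 'djdj'.
Captured: group 1 = 'dj'.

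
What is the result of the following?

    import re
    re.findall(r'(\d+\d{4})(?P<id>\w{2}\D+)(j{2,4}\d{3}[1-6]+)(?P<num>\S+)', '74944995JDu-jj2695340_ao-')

[('74944995', 'JDu-', 'jj269534', '0_ao-')]

The pattern matches one or more of a digit, then exactly 4 of a digit (captured); then exactly 2 of a word character, then one or more of a non-digit (captured as 'id'); then 2 to 4 of the literal 'j', then exactly 3 of a digit, then one or more of a character in [1-6] (captured); then one or more of a non-whitespace character (captured as 'num').
Scanning left to right: at [0:25] match '74944995JDu-jj2695340_ao-', groups = ('74944995', 'JDu-', 'jj269534', '0_ao-').
With 4 capturing groups, `findall` returns a 4-tuple per match.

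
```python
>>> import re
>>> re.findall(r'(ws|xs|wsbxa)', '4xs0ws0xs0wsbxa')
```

`|` is ordered: at each position the engine commits to the first alternative that works.
Walking the string: at [1:3] match 'xs', group 1 = 'xs'; at [4:6] match 'ws', group 1 = 'ws'; at [7:9] match 'xs', group 1 = 'xs'; at [10:12] match 'ws', group 1 = 'ws'.
Because there's exactly one group, `findall` drops the full match and keeps group 1 from each hit.

['xs', 'ws', 'xs', 'ws']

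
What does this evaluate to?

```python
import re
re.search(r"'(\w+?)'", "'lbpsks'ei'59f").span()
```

(0, 8)

`search` walks the string left to right and returns the first match it finds.
The match spans [0:8] → "'lbpsks'".
Captured: group 1 = 'lbpsks'.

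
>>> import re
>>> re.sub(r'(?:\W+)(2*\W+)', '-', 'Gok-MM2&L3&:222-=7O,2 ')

'Gok-MM2&L3-7O-'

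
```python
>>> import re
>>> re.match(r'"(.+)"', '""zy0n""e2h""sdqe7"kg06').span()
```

(0, 19)

`match` is anchored at position 0; if the pattern doesn't fit there, it returns None.
The match spans [0:19] → '""zy0n""e2h""sdqe7"'.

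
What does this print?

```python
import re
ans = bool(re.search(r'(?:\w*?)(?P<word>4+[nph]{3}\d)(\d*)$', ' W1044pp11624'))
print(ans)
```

False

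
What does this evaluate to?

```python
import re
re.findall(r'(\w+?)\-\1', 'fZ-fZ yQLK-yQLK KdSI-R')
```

The backreference `\1` re-matches whatever the first group consumed, character for character.
`findall` collects group 1 from each match (2 total).

['fZ', 'yQLK']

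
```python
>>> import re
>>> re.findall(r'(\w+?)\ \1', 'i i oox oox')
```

The backreference `\1` re-matches whatever the first group consumed, character for character.
Walking the string: at [0:3] match 'i i', group 1 = 'i'; at [4:11] match 'oox oox', group 1 = 'oox'.
One capturing group, so `findall` returns just the captured substring from each match — 2 in all.

['i', 'oox']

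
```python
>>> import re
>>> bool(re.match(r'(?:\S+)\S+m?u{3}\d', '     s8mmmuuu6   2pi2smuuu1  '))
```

Pattern: one or more of a non-whitespace character (non-capturing group); then one or more of a non-whitespace character, then optionally the literal 'm'; then exactly 3 of a literal 'u', then a digit.
`match` is anchored at position 0; if the pattern doesn't fit there, it returns None.
Here position 0 doesn't satisfy it, so the call returns None, and `bool(None)` is False.

False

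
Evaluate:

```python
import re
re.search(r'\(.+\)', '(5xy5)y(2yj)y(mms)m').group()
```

Unlike `match`, `search` isn't anchored — it looks for the pattern anywhere in the string.
The match spans [0:18] → '(5xy5)y(2yj)y(mms)'.

'(5xy5)y(2yj)y(mms)'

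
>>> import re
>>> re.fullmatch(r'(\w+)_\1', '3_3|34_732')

None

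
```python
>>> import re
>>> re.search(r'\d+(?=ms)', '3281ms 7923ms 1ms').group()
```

Because the assertion is zero-width, the text it checks is not consumed and won't appear in the result.
The match spans [0:4] → '3281'.

'3281'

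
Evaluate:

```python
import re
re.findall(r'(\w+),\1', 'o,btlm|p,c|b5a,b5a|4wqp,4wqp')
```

['b5a', '4wqp']

`\1` has to match the exact text group 1 already captured.
Because there's exactly one group, `findall` drops the full match and keeps group 1 from each hit.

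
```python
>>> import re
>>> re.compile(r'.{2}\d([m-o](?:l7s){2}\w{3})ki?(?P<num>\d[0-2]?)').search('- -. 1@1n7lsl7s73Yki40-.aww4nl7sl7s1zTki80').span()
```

The match spans [25:42] → 'ww4nl7sl7s1zTki80'.

(25, 42)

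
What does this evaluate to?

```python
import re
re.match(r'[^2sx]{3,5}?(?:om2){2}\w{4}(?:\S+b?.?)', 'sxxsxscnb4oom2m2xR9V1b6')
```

The pattern matches 3 to 5 of any character except [2sx] (lazy), then the literal 'om2' repeated 2 times, then exactly 4 of a word character; then one or more of a non-whitespace character, then optionally the literal 'b', then optionally any character (non-capturing group).
With `match`, the pattern is implicitly anchored at the beginning.
Here the pattern fails at index 0, so the call returns None.

None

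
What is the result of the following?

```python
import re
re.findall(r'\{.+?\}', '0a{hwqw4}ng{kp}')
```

['{hwqw4}', '{kp}']

A non-greedy quantifier consumes as few characters as it can — just enough that the remainder of the pattern still matches from where it stops; whatever follows it matches normally.
No capturing groups, so `findall` returns the 2 full match strings.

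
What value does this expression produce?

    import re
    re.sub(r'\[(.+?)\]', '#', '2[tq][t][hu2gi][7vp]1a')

With the lazy modifier that quantifier settles for the fewest repetitions that let the rest of the pattern succeed (the atoms after it are unaffected and can still be greedy).
Matches: at [1:5] → '[tq]'; at [5:8] → '[t]'; at [8:15] → '[hu2gi]'; at [15:20] → '[7vp]'.
Every occurrence is swapped for '#'.

'2####1a'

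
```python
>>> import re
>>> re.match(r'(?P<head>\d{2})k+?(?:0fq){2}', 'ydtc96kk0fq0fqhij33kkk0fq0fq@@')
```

None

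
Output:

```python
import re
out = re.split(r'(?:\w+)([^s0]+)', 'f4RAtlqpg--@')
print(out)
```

['', '--@', '']

This matches one or more of a word character (non-capturing group); then one or more of any character except [s0] (captured).
Matches to split on: at [0:12] → 'f4RAtlqpg--@'.
Because the pattern has a capturing group, `split` also inserts each captured text between the pieces.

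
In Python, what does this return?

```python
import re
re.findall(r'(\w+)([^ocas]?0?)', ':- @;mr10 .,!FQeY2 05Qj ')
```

Pattern: one or more of a word character (captured); then optionally any character except [ocas], then optionally the literal '0' (captured).
Matches: at [5:10] match 'mr10 ', groups = ('mr10', ' '); at [13:20] match 'FQeY2 0', groups = ('FQeY2', ' 0'); at [20:24] match '5Qj ', groups = ('5Qj', ' ').
Multiple groups make `findall` return tuples — one 2-tuple for each match.

[('mr10', ' '), ('FQeY2', ' 0'), ('5Qj', ' ')]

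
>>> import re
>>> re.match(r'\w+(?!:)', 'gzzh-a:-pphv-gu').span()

`match` is anchored at position 0; if the pattern doesn't fit there, it returns None.
The match spans [0:4] → 'gzzh'.

(0, 4)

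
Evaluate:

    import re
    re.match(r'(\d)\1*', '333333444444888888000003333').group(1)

The match spans [0:6] → '333333'.
Captured: group 1 = '3'.

'3'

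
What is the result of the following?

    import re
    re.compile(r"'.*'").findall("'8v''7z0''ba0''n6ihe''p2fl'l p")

["'8v''7z0''ba0''n6ihe''p2fl'"]

Matches: at [0:27] → "'8v''7z0''ba0''n6ihe''p2fl'".
No capturing groups, so `findall` returns the 1 full match string.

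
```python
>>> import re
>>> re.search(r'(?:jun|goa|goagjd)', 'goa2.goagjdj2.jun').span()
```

(0, 3)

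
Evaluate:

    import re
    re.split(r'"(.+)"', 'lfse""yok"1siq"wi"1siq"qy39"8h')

['lfse', '"yok"1siq"wi"1siq"qy39', '8h']

`re.split` interleaves the captured-group text with the surrounding fragments.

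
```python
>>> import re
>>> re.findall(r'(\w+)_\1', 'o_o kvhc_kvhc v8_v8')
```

['o', 'kvhc', 'v8']

`\1` is not a pattern — it's the concrete string captured by group 1, re-applied verbatim.
Because there's exactly one group, `findall` drops the full match and keeps group 1 from each hit.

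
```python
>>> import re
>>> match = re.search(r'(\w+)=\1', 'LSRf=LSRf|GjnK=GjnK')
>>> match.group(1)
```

`\1` has to match the exact text group 1 already captured.
`re.search` scans for the first position where the pattern succeeds.
The match spans [0:9] → 'LSRf=LSRf'.
Captured: group 1 = 'LSRf'.

'LSRf'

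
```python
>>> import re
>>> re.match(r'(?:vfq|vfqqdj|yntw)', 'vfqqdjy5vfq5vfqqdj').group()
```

'vfq'

With `match`, the pattern is implicitly anchored at the beginning.
The match spans [0:3] → 'vfq'.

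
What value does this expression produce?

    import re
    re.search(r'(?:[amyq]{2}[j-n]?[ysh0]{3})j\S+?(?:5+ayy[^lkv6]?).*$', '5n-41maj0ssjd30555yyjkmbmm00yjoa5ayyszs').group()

'maj0ssjd30555yyjkmbmm00yjoa5ayyszs'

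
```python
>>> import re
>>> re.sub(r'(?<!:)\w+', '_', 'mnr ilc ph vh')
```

Because the assertion is negative and zero-width, positions next to the forbidden text are skipped.
Each match is replaced by '_'.

'_ _ _ _'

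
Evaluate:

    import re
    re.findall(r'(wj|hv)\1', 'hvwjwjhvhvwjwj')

['wj', 'hv', 'wj']

`\1` has to match the exact text group 1 already captured.
Scanning left to right: at [2:6] match 'wjwj', group 1 = 'wj'; at [6:10] match 'hvhv', group 1 = 'hv'; at [10:14] match 'wjwj', group 1 = 'wj'.
`findall` collects group 1 from each match (3 total).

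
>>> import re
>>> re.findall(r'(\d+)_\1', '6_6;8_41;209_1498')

['6']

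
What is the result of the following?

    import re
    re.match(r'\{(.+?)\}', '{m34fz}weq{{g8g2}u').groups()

('m34fz',)

`re.match` won't scan ahead — the pattern has to work from the very first character.
The match spans [0:7] → '{m34fz}'.
Captured: group 1 = 'm34fz'.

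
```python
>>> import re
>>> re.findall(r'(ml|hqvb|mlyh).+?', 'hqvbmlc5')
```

Because there's exactly one group, `findall` drops the full match and keeps group 1 from the one hit.

['hqvb']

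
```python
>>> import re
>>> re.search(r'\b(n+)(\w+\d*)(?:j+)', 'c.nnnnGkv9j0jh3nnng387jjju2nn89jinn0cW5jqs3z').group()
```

'nnnnGkv9j0jh3nnng387jjju2nn89jinn0cW5j'

The pattern matches a word boundary (`\b`, zero-width); then one or more of a literal 'n' (captured); then one or more of a word character, then zero or more of a digit (captured); then one or more of a literal 'j' (non-capturing group).
`re.search` tries every starting position until one works.
The match spans [2:40] → 'nnnnGkv9j0jh3nnng387jjju2nn89jinn0cW5j'.
Captured: group 1 = 'nnnn', group 2 = 'Gkv9j0jh3nnng387jjju2nn89jinn0cW5'.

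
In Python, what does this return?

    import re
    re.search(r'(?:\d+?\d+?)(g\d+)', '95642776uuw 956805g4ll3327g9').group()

The match spans [12:20] → '956805g4'.

'956805g4'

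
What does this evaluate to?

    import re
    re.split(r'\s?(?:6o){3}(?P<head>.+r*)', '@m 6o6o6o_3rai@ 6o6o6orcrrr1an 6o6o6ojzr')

The pattern matches optionally whitespace, then the literal '6o' repeated 3 times; then one or more of any character, then zero or more of a literal 'r' (captured as 'head').
Matches to split on: at [2:40] → ' 6o6o6o_3rai@ 6o6o6orcrrr1an 6o6o6ojzr'.
`re.split` interleaves the captured-group text with the surrounding fragments.

['@m', '_3rai@ 6o6o6orcrrr1an 6o6o6ojzr', '']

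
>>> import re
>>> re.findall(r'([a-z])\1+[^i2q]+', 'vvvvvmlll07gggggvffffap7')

The backreference `\1` re-matches whatever the first group consumed, character for character.
Because there's exactly one group, `findall` drops the full match and keeps group 1 from the one hit.

['v']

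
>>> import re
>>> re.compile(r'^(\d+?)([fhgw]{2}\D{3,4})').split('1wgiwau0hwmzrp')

['', '1', 'wgiwau', '0hwmzrp']

Pattern: anchored at the start of the string; then one or more of a digit (lazy) (captured); then exactly 2 of one of [fhgw], then 3 to 4 of a non-digit (captured).
Matches to split on: at [0:7] → '1wgiwau'.
The group in the pattern means `split` returns the separators' captures alongside the pieces.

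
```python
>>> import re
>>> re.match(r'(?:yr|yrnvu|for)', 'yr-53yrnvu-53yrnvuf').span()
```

`match` is anchored at position 0; if the pattern doesn't fit there, it returns None.
The match spans [0:2] → 'yr'.

(0, 2)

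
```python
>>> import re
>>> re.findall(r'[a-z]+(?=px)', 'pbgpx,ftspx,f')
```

The lookaround is zero-width — it requires the adjacent text to match without consuming it, so the asserted text isn't part of the match.
Walking the string: at [0:3] → 'pbg'; at [6:9] → 'fts'.
Since nothing is captured, `findall` lists the 2 matched substrings directly.

['pbg', 'fts']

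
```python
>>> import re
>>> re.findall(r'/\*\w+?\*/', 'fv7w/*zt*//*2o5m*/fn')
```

Matches: at [4:10] → '/*zt*/'; at [10:18] → '/*2o5m*/'.
With no groups in the pattern, `findall` gives back each whole match — 2 here.

['/*zt*/', '/*2o5m*/']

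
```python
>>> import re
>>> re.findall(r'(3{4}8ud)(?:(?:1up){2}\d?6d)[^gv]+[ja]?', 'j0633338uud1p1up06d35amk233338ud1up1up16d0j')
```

['33338ud']

This matches exactly 4 of a literal '3', then the literal '8ud' (captured); then the literal '1up' repeated 2 times, then optionally a digit, then the literal '6d' (non-capturing group); then one or more of any character except [gv], then optionally one of [ja].
With a single group, `findall` returns only what that group captured — 1 item.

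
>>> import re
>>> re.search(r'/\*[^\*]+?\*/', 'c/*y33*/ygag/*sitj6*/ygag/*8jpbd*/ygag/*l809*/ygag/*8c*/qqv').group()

The match spans [1:8] → '/*y33*/'.

'/*y33*/'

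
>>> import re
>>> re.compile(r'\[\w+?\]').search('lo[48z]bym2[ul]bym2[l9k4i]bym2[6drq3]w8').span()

`search` walks the string left to right and returns the first match it finds.
The match spans [2:7] → '[48z]'.

(2, 7)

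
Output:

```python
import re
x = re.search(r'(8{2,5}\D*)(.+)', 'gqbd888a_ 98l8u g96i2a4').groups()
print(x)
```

('888a_ ', '98l8u g96i2a4')

Pattern: 2 to 5 of the literal '8', then zero or more of a non-digit (captured); then one or more of any character (captured).
`re.search` tries every starting position until one works.
The match spans [4:23] → '888a_ 98l8u g96i2a4'.
Captured: group 1 = '888a_ ', group 2 = '98l8u g96i2a4'.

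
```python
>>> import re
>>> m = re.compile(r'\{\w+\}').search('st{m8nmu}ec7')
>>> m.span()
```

(2, 9)

The match spans [2:9] → '{m8nmu}'.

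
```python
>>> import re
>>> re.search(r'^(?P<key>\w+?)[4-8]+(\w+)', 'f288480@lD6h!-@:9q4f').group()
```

The pattern matches anchored at the start of the string; then one or more of a word character (lazy) (captured as 'key'); then one or more of a character in [4-8]; then one or more of a word character (captured).
The match spans [0:7] → 'f288480'.

'f288480'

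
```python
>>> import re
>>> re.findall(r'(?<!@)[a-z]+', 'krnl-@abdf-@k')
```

['krnl', 'bdf']

A negative assertion filters positions out without eating any characters.
`findall` yields the raw match text (2 of them) because the pattern has no groups.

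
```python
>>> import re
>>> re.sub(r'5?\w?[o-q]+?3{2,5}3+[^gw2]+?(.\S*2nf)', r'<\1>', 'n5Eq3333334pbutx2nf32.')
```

'n<pbutx2nf>32.'

This matches optionally the literal '5', then optionally a word character; then one or more of a character in [o-q] (lazy), then 2 to 5 of a literal '3', then one or more of the literal '3'; then one or more of any character except [gw2] (lazy); then any character, then zero or more of a non-whitespace character, then the literal '2nf' (captured).
Matches: at [1:19] → '5Eq3333334pbutx2nf'.
Each match is replaced using the text its own group 1 captured.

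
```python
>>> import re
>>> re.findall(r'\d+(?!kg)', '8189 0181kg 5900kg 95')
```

A negative assertion filters positions out without eating any characters.
`findall` yields the raw match text (4 of them) because the pattern has no groups.

['8189', '018', '590', '95']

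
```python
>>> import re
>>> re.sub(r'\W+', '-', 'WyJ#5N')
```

'WyJ-5N'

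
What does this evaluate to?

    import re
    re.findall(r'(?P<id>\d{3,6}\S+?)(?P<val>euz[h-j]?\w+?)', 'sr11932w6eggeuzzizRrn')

[('11932w6egg', 'euzz')]

This matches 3 to 6 of a digit, then one or more of a non-whitespace character (lazy) (captured as 'id'); then the literal 'euz', then optionally a character in [h-j], then one or more of a word character (lazy) (captured as 'val').
Because the quantifier is non-greedy, it stops expanding at the earliest point where the rest of the pattern can succeed.
Walking the string: at [2:16] match '11932w6eggeuzz', groups = ('11932w6egg', 'euzz').
With 2 capturing groups, `findall` returns a 2-tuple per match.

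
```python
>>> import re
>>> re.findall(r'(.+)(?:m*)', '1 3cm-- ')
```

['1 3cm-- ']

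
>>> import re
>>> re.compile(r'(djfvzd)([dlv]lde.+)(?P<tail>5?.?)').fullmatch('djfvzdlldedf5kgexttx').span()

The pattern matches the literal 'djf', then the literal 'vzd' (captured); then one of [dlv], then the literal 'lde', then one or more of any character (captured); then optionally a literal '5', then optionally any character (captured as 'tail').
For `fullmatch`, every character of the input must be accounted for by the pattern.
The match spans [0:20] → 'djfvzdlldedf5kgexttx'.
Captured: group 1 = 'djfvzd', group 2 = 'lldedf5kgexttx', group 3 = ''.

(0, 20)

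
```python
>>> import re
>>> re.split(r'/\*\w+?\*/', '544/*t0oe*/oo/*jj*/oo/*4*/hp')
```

Matches to split on: at [3:11] → '/*t0oe*/'; at [13:19] → '/*jj*/'; at [21:26] → '/*4*/'.
`split` removes every match and returns the 4 fragments in between.

['544', 'oo', 'oo', 'hp']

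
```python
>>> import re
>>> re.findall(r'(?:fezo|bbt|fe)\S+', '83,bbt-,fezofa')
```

Walking the string: at [3:14] → 'bbt-,fezofa'.
With no groups in the pattern, `findall` gives back each whole match — 1 here.

['bbt-,fezofa']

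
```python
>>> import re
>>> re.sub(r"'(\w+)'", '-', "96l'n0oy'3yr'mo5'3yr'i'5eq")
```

'96l-3yr-3yr-5eq'

Each match is replaced by '-'.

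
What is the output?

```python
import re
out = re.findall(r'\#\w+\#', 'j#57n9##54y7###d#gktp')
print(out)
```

['#57n9#', '#54y7#', '#d#']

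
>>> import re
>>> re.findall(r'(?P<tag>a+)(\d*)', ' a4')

This matches one or more of a literal 'a' (captured as 'tag'); then zero or more of a digit (captured).
Matches: at [1:3] match 'a4', groups = ('a', '4').
With 2 capturing groups, `findall` returns a 2-tuple per match.

[('a', '4')]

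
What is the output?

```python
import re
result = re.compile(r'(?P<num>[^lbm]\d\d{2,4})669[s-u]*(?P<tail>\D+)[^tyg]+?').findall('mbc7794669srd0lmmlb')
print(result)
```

The pattern matches any character except [lbm], then a digit, then 2 to 4 of a digit (captured as 'num'); then the literal '669', then zero or more of a character in [s-u]; then one or more of a non-digit (captured as 'tail'); then one or more of any character except [tyg] (lazy).
Matches: at [2:14] match 'c7794669srd0', groups = ('c7794', 'rd').
With 2 capturing groups, `findall` returns a 2-tuple per match.

[('c7794', 'rd')]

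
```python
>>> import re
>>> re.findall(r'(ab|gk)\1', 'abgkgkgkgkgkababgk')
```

['gk', 'gk', 'ab']

After group 1 captures some text, `\1` only succeeds where that same text appears again.
One capturing group, so `findall` returns just the captured substring from each match — 3 in all.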